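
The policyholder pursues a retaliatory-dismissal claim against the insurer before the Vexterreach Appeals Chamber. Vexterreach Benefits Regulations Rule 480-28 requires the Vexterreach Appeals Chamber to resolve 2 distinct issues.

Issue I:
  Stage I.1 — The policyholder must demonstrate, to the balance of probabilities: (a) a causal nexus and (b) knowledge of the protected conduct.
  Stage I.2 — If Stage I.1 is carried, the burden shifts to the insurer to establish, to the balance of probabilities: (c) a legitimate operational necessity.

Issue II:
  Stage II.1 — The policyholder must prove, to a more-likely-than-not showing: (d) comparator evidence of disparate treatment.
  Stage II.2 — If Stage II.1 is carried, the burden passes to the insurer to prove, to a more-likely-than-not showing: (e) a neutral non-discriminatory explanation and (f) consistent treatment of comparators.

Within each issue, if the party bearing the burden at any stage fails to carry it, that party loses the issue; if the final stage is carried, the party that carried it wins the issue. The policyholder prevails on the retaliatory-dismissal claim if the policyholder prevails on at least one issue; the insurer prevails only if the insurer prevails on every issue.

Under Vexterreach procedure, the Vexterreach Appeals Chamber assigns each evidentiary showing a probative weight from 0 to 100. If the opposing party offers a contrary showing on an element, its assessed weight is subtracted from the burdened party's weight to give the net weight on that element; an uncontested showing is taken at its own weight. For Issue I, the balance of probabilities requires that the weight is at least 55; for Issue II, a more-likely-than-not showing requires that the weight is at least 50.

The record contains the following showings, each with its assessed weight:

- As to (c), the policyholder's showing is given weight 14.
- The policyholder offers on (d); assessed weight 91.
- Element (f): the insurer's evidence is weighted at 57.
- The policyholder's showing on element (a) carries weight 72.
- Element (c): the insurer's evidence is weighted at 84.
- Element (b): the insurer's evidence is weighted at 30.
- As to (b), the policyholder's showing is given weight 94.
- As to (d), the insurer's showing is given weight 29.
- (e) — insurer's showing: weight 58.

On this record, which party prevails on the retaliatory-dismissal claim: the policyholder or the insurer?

insurer

— Issue I —
Stage I.1 (policyholder, the balance of probabilities, weight is at least 55): (a) 72 ≥ 55 — meets; (b) net 94−30=64 ≥ 55 — meets.
  All elements met. The burden passes to the insurer.
Stage I.2 (insurer, the balance of probabilities, weight is at least 55): (c) net 84−14=70 ≥ 55 — meets.
  Stage I.2 carried; the final stage is satisfied.
All stages carried — the insurer prevails on this issue.
— Issue II —
Stage II.1 (policyholder, a more-likely-than-not showing, weight is at least 50): (d) net 91−29=62 ≥ 50 — meets.
  Stage II.1 is satisfied; the onus moves to the insurer.
Stage II.2 (insurer, a more-likely-than-not showing, weight is at least 50): (e) 58 ≥ 50 — meets; (f) 57 ≥ 50 — meets.
  The insurer carries the last stage.
With every stage satisfied, the insurer prevails on this issue.
Per-issue: Issue I → insurer; Issue II → insurer. The policyholder must prevail on at least one issue; overall, the insurer prevails.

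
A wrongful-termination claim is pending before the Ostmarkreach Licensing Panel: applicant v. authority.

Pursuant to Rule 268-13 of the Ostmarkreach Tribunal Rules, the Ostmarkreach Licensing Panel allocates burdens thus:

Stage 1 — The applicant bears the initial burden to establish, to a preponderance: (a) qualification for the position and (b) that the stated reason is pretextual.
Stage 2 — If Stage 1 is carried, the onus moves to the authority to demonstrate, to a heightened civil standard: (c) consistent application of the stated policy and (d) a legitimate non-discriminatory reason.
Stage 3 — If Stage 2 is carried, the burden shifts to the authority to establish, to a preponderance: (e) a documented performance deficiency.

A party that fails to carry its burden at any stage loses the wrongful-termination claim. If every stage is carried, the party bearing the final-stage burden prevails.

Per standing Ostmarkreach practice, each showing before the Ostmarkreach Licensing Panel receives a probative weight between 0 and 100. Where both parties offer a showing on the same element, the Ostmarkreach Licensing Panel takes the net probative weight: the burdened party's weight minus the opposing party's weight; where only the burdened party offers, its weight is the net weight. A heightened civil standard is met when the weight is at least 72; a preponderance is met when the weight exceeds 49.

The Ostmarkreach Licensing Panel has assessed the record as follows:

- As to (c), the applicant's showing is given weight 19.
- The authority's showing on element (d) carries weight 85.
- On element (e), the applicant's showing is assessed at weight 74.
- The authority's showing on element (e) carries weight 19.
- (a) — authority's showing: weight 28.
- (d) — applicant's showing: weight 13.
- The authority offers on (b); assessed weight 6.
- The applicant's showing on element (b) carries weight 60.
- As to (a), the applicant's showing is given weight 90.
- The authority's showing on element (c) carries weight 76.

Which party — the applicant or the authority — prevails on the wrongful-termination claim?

At Stage 1 the applicant must meet a preponderance (weight exceeds 49): on (a) the weight is 90 less the opposing 28 gives net 62, > 49, so (a) meets the standard; on (b) the weight is 60 less the opposing 6 gives net 54, which does exceed 49, so (b) meets the standard.
  Stage 1 is satisfied; the onus moves to the authority.
At Stage 2 the authority must meet a heightened civil standard (weight is at least 72): on (c) the weight is 76 less the opposing 19 gives net 57, which does not reach 72, so (c) does not meet the standard; on (d) the weight is 85 less the opposing 13 gives net 72, which does reach 72, so (d) meets the standard.
  The authority does not carry Stage 2.
So the applicant prevails.

applicant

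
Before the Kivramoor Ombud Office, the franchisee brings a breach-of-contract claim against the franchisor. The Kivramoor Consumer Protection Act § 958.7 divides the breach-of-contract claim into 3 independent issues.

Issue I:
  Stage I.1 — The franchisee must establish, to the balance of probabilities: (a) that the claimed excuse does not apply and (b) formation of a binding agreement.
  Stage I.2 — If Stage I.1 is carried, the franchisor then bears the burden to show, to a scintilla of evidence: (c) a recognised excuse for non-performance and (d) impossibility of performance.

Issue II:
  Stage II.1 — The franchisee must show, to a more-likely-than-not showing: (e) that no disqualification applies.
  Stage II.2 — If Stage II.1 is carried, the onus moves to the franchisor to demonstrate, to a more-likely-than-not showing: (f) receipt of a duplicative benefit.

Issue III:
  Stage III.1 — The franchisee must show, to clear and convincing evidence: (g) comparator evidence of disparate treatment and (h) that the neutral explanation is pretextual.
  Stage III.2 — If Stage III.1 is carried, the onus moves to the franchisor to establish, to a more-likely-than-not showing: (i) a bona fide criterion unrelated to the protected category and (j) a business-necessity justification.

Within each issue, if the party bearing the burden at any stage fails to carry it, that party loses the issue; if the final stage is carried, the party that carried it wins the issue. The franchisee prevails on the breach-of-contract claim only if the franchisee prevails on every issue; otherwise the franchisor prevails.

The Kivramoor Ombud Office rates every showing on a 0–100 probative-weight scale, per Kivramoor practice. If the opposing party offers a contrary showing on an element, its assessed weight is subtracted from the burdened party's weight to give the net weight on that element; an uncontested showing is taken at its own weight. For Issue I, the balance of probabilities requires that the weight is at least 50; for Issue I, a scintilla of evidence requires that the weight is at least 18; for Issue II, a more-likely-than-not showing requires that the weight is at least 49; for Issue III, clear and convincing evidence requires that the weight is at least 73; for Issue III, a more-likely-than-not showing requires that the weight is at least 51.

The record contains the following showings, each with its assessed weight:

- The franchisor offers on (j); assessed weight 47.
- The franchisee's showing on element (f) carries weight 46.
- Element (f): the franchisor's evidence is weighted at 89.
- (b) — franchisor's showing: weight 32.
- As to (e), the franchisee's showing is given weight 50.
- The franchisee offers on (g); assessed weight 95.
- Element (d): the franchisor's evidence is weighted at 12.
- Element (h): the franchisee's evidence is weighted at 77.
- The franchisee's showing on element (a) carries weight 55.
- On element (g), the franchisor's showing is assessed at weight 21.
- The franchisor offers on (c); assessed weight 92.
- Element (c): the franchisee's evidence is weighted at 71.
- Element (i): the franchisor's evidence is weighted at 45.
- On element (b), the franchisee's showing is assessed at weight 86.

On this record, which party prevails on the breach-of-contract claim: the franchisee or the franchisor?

— Issue I —
Stage I.1 — burden on franchisee; standard: the balance of probabilities (weight is at least 50).
    (a): 55 ≥ 50 [met]
    (b): 86 − 32 = 54 ≥ 50 [met]
  Stage I.1 carried; the burden shifts to the franchisor.
Stage I.2 — burden on franchisor; standard: a scintilla of evidence (weight is at least 18).
    (c): 92 − 71 = 21 ≥ 18 [met]
    (d): 12 < 18 [not met]
  Stage I.2 not carried; the franchisor fails its burden.
The franchisee prevails on this issue.
— Issue II —
Stage II.1 — burden on franchisee; standard: a more-likely-than-not showing (weight is at least 49).
    (e): 50 ≥ 49 [met]
  All elements met. The burden passes to the franchisor.
Stage II.2 — burden on franchisor; standard: a more-likely-than-not showing (weight is at least 49).
    (f): 89 − 46 = 43 < 49 [not met]
  The franchisor does not carry Stage II.2.
The analysis ends at Stage II.2; the franchisee prevails on this issue.
— Issue III —
Stage III.1 — burden on franchisee; standard: clear and convincing evidence (weight is at least 73).
    (g): 95 − 21 = 74 ≥ 73 [met]
    (h): 77 ≥ 73 [met]
  Stage III.1 carried; the burden shifts to the franchisor.
Stage III.2 — burden on franchisor; standard: a more-likely-than-not showing (weight is at least 51).
    (i): 45 < 51 [not met]
    (j): 47 < 51 [not met]
  Not every element is met, so the franchisor fails to carry Stage III.2.
So the franchisee prevails on this issue.
Per-issue: Issue I → franchisee; Issue II → franchisee; Issue III → franchisee. The franchisee must prevail on every issue; overall, the franchisee prevails.

franchisee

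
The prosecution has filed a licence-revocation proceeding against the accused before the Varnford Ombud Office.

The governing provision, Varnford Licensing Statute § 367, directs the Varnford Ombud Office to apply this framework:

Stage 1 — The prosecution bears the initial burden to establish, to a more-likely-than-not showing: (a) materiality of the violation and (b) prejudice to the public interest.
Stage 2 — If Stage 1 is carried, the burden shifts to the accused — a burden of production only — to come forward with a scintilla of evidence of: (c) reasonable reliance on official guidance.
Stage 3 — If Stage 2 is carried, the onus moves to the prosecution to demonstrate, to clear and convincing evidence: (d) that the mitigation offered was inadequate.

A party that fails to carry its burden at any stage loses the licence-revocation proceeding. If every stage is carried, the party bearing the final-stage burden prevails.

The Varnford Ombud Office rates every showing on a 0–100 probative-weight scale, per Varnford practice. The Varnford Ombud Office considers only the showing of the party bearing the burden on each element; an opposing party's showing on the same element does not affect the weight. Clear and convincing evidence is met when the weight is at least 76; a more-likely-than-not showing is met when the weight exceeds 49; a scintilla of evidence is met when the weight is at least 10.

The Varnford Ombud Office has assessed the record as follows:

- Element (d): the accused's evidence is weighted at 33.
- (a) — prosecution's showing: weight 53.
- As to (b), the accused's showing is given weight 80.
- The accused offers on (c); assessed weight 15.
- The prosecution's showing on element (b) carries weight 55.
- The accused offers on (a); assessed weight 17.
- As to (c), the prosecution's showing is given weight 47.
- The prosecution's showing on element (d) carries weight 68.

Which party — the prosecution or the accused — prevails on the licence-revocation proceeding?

accused

At Stage 1 the prosecution must meet a more-likely-than-not showing (weight exceeds 49): on (a) the weight is 53 (the accused's 17 is given no effect), > 49, so (a) meets the standard; on (b) the weight is 55 (the accused's 80 is given no effect), > 49, so (b) meets the standard.
  The prosecution carries Stage 1; the accused now bears the burden.
At Stage 2 the accused must meet a scintilla of evidence (weight is at least 10): on (c) the weight is 15 (the prosecution's 47 is given no effect), which does reach 10, so (c) meets the standard.
  Stage 2 carried; the burden shifts to the prosecution.
At Stage 3 the prosecution must meet clear and convincing evidence (weight is at least 76): on (d) the weight is 68 (the accused's 33 is given no effect), which does not reach 76, so (d) does not meet the standard.
  Stage 3 not carried; the prosecution fails its burden.
The analysis ends at Stage 3; the accused prevails.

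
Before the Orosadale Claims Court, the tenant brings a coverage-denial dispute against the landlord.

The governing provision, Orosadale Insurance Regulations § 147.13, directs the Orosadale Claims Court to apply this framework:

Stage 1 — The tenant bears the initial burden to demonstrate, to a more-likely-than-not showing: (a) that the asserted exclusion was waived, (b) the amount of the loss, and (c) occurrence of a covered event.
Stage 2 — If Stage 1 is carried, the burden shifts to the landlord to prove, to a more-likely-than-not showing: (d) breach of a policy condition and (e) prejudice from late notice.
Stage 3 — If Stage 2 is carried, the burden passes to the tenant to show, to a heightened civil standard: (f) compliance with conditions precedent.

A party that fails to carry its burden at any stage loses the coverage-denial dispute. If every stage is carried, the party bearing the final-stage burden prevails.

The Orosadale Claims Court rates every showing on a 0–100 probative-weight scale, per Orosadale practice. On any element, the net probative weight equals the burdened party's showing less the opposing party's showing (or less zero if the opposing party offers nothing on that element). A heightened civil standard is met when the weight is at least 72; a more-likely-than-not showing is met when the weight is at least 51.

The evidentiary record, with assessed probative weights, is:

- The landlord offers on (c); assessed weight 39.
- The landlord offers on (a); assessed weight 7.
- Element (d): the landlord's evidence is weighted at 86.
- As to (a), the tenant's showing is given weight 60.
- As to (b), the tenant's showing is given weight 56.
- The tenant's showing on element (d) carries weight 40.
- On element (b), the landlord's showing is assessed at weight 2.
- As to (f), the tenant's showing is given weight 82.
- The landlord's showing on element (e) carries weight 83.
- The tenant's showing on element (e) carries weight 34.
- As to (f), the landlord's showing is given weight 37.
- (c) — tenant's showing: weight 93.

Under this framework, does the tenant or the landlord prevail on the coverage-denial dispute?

tenant

Stage 1 (tenant, a more-likely-than-not showing, weight is at least 51): (a) net 60−7=53 ≥ 51 — meets; (b) net 56−2=54 ≥ 51 — meets; (c) net 93−39=54 ≥ 51 — meets.
  Stage 1 is satisfied; the onus moves to the landlord.
Stage 2 (landlord, a more-likely-than-not showing, weight is at least 51): (d) net 86−40=46 < 51 — fails; (e) net 83−34=49 < 51 — fails.
  Not every element is met, so the landlord fails to carry Stage 2.
The analysis ends at Stage 2; the tenant prevails.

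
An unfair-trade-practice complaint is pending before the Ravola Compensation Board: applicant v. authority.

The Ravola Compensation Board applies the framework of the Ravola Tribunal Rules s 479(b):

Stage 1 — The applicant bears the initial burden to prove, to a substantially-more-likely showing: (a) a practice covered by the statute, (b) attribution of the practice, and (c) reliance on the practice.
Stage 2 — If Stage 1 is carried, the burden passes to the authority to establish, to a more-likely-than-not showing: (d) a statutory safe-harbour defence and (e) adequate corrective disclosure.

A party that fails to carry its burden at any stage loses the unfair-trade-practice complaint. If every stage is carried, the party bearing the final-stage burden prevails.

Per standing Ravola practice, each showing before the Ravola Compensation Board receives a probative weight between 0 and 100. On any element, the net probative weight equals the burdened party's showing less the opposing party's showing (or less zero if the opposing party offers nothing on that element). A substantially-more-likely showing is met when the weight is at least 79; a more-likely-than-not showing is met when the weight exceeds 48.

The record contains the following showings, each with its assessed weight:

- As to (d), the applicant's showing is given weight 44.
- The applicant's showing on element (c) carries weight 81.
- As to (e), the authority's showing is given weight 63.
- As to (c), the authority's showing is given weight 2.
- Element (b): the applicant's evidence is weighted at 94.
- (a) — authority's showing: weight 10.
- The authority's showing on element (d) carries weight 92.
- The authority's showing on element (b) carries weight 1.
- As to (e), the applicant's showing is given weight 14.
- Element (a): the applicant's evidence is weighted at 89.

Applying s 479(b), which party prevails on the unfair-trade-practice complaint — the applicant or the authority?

At Stage 1 the applicant must meet a substantially-more-likely showing (weight is at least 79): on (a) the weight is 89 less the opposing 10 gives net 79, ≥ 79, so (a) meets the standard; on (b) the weight is 94 less the opposing 1 gives net 93, ≥ 79, so (b) meets the standard; on (c) the weight is 81 less the opposing 2 gives net 79, ≥ 79, so (c) meets the standard.
  Stage 1 carried; the burden shifts to the authority.
At Stage 2 the authority must meet a more-likely-than-not showing (weight exceeds 48): on (d) the weight is 92 less the opposing 44 gives net 48, ≤ 48, so (d) does not meet the standard; on (e) the weight is 63 less the opposing 14 gives net 49, > 48, so (e) meets the standard.
  Stage 2 not carried; the authority fails its burden.
The analysis ends at Stage 2; the applicant prevails.

applicant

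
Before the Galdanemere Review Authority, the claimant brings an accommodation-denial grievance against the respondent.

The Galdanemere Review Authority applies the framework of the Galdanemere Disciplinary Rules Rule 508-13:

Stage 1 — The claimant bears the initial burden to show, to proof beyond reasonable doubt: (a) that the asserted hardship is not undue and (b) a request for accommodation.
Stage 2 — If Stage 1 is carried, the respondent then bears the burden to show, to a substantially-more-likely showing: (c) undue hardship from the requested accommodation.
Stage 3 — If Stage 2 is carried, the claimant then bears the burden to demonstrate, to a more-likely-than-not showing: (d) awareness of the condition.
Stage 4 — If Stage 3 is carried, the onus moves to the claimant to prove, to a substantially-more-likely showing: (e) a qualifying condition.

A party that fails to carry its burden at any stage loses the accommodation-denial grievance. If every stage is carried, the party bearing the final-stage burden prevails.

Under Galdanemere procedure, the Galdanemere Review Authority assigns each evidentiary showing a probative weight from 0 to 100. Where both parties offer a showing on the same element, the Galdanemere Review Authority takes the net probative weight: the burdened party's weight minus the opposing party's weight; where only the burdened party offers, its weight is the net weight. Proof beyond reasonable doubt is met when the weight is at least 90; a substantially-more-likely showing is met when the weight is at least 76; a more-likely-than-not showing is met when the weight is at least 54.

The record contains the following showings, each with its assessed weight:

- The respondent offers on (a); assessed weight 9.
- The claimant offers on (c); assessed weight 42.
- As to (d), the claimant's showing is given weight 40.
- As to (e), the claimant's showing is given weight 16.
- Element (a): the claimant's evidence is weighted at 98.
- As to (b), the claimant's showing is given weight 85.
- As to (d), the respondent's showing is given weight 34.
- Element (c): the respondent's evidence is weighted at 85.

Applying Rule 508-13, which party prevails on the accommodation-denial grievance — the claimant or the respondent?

Stage 1 — burden on claimant; standard: proof beyond reasonable doubt (weight is at least 90).
    (a): 98 − 9 = 89 < 90 [not met]
    (b): 85 < 90 [not met]
  The claimant does not carry Stage 1.
The respondent prevails.

respondent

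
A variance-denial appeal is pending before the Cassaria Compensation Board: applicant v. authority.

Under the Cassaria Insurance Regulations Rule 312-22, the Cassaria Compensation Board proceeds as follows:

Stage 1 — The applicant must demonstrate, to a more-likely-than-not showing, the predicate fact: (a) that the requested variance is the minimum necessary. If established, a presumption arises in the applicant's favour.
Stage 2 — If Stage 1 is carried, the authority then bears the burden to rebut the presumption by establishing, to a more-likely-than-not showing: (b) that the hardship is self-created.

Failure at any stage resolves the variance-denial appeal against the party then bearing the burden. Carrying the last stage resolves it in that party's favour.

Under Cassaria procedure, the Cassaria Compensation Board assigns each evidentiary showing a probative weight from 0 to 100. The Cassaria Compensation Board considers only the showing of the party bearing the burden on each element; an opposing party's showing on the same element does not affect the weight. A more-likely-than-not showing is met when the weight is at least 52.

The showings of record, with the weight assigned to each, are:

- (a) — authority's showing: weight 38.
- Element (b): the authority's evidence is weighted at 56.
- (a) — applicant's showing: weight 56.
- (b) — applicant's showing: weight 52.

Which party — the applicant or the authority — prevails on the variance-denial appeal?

authority

Stage 1 (applicant, a more-likely-than-not showing, weight is at least 52): (a) 56 (authority's 38 disregarded) ≥ 52 — meets.
  Stage 1 is satisfied; the onus moves to the authority.
Stage 2 (authority, a more-likely-than-not showing, weight is at least 52): (b) 56 (applicant's 52 disregarded) ≥ 52 — meets.
  All elements met at the final stage.
With every stage satisfied, the authority prevails.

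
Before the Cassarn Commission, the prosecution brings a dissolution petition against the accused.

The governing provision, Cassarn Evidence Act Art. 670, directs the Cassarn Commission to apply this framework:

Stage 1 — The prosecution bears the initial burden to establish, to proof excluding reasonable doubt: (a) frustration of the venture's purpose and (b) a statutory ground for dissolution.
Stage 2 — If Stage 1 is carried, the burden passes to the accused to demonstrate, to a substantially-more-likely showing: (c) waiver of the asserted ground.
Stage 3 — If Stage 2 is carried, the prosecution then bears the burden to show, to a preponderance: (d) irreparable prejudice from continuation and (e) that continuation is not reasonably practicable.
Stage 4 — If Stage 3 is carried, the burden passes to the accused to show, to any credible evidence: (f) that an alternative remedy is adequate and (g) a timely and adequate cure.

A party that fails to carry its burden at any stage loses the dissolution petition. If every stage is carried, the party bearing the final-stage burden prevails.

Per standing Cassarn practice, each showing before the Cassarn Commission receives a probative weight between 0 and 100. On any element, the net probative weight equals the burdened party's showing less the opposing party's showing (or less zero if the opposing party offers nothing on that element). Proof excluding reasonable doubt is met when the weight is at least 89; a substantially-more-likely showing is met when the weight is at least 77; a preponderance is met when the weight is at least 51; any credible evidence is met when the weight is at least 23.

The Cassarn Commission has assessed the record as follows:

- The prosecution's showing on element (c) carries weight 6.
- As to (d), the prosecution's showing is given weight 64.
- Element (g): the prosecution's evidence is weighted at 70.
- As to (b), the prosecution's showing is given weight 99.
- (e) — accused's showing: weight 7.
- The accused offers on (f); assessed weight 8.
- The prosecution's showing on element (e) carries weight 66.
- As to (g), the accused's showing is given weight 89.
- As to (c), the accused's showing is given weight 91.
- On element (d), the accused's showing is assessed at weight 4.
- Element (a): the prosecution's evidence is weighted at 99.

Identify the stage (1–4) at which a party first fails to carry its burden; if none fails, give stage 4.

At Stage 1 the prosecution must meet proof excluding reasonable doubt (weight is at least 89): on (a) the weight is 99, ≥ 89, so (a) meets the standard; on (b) the weight is 99, ≥ 89, so (b) meets the standard.
  The prosecution carries Stage 1; the accused now bears the burden.
At Stage 2 the accused must meet a substantially-more-likely showing (weight is at least 77): on (c) the weight is 91 less the opposing 6 gives net 85, ≥ 77, so (c) meets the standard.
  Stage 2 carried; the burden shifts to the prosecution.
At Stage 3 the prosecution must meet a preponderance (weight is at least 51): on (d) the weight is 64 less the opposing 4 gives net 60, ≥ 51, so (d) meets the standard; on (e) the weight is 66 less the opposing 7 gives net 59, which does reach 51, so (e) meets the standard.
  Stage 3 carried; the burden shifts to the accused.
At Stage 4 the accused must meet any credible evidence (weight is at least 23): on (f) the weight is 8, < 23, so (f) does not meet the standard; on (g) the weight is 89 less the opposing 70 gives net 19, < 23, so (g) does not meet the standard.
  The accused does not carry Stage 4.
So the prosecution prevails.

stage 4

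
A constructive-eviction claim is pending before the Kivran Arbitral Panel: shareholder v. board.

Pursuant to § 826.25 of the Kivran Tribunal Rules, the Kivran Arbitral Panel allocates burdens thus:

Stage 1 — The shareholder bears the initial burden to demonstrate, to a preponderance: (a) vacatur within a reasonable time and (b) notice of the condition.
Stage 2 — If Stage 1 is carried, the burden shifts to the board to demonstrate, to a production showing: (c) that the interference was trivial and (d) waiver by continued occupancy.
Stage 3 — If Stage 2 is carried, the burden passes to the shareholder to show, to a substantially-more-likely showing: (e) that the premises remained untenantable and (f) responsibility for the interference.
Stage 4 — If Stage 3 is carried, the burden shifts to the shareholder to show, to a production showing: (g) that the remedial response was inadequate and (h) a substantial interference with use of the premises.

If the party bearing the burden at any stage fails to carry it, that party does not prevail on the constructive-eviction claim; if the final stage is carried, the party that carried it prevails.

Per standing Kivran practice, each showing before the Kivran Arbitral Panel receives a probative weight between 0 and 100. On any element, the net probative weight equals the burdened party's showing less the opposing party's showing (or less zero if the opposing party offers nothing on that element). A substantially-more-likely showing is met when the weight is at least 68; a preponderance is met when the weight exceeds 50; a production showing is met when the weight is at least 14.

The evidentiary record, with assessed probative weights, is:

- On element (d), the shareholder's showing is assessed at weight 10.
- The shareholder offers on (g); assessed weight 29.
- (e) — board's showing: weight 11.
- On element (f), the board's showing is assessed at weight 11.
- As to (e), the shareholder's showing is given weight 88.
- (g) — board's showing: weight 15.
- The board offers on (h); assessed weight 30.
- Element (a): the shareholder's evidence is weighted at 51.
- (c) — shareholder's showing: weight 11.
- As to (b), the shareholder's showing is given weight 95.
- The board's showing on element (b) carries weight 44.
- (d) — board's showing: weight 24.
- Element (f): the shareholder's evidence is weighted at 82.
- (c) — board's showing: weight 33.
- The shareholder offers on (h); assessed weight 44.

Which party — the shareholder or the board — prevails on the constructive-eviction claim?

shareholder

At Stage 1 the shareholder must meet a preponderance (weight exceeds 50): on (a) the weight is 51, which does exceed 50, so (a) meets the standard; on (b) the weight is 95 less the opposing 44 gives net 51, > 50, so (b) meets the standard.
  Stage 1 carried; the burden shifts to the board.
At Stage 2 the board must meet a production showing (weight is at least 14): on (c) the weight is 33 less the opposing 11 gives net 22, which does reach 14, so (c) meets the standard; on (d) the weight is 24 less the opposing 10 gives net 14, ≥ 14, so (d) meets the standard.
  Stage 2 carried; the burden shifts to the shareholder.
At Stage 3 the shareholder must meet a substantially-more-likely showing (weight is at least 68): on (e) the weight is 88 less the opposing 11 gives net 77, ≥ 68, so (e) meets the standard; on (f) the weight is 82 less the opposing 11 gives net 71, which does reach 68, so (f) meets the standard.
  Stage 3 carried; the burden remains with the shareholder.
At Stage 4 the shareholder must meet a production showing (weight is at least 14): on (g) the weight is 29 less the opposing 15 gives net 14, ≥ 14, so (g) meets the standard; on (h) the weight is 44 less the opposing 30 gives net 14, ≥ 14, so (h) meets the standard.
  The shareholder carries the last stage.
All stages carried — the shareholder prevails.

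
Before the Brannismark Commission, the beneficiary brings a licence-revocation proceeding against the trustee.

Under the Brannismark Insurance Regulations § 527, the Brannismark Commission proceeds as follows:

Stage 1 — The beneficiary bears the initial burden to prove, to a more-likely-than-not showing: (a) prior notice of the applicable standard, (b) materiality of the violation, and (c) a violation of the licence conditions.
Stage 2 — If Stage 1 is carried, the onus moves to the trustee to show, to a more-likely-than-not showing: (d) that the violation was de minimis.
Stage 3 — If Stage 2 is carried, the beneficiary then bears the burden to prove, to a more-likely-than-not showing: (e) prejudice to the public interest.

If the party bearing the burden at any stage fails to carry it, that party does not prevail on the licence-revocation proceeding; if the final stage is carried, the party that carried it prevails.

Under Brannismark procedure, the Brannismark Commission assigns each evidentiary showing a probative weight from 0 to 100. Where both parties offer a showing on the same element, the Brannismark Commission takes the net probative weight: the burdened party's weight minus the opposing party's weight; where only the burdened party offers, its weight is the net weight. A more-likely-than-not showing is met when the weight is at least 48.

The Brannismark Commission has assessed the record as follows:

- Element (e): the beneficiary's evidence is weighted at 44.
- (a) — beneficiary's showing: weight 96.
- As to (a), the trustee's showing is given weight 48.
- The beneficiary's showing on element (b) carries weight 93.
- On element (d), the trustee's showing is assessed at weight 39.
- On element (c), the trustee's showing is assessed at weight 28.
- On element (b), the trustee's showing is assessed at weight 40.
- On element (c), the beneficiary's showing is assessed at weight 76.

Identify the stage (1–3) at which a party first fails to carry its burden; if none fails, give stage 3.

stage 2

At Stage 1 the beneficiary must meet a more-likely-than-not showing (weight is at least 48): on (a) the weight is 96 less the opposing 48 gives net 48, which does reach 48, so (a) meets the standard; on (b) the weight is 93 less the opposing 40 gives net 53, which does reach 48, so (b) meets the standard; on (c) the weight is 76 less the opposing 28 gives net 48, which does reach 48, so (c) meets the standard.
  All elements met. The burden passes to the trustee.
At Stage 2 the trustee must meet a more-likely-than-not showing (weight is at least 48): on (d) the weight is 39, which does not reach 48, so (d) does not meet the standard.
  The trustee does not carry Stage 2.
So the beneficiary prevails.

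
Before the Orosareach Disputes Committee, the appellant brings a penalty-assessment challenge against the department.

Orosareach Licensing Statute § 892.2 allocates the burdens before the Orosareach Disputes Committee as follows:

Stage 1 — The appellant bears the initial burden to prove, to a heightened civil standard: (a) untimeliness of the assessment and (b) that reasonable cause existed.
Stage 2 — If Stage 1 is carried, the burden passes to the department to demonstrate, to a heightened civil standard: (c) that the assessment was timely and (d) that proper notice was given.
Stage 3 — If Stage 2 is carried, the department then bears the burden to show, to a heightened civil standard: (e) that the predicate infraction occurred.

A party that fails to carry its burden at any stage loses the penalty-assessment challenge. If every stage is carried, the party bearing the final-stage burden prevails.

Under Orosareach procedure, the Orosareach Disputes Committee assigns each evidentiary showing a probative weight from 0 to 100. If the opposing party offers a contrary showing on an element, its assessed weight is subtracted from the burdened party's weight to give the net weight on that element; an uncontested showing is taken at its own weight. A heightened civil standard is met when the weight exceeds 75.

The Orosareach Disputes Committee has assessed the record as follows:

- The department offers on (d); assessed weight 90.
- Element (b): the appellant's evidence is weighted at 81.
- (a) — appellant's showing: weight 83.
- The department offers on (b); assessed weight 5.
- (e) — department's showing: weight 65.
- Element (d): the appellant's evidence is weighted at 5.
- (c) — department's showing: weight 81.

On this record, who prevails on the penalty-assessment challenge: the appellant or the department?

Stage 1 — burden on appellant; standard: a heightened civil standard (weight exceeds 75).
    (a): 83 > 75 [met]
    (b): 81 − 5 = 76 > 75 [met]
  Stage 1 is satisfied; the onus moves to the department.
Stage 2 — burden on department; standard: a heightened civil standard (weight exceeds 75).
    (c): 81 > 75 [met]
    (d): 90 − 5 = 85 > 75 [met]
  All elements met. The department retains the burden for Stage 3.
Stage 3 — burden on department; standard: a heightened civil standard (weight exceeds 75).
    (e): 65 ≤ 75 [not met]
  The department does not carry Stage 3.
The appellant prevails.

appellant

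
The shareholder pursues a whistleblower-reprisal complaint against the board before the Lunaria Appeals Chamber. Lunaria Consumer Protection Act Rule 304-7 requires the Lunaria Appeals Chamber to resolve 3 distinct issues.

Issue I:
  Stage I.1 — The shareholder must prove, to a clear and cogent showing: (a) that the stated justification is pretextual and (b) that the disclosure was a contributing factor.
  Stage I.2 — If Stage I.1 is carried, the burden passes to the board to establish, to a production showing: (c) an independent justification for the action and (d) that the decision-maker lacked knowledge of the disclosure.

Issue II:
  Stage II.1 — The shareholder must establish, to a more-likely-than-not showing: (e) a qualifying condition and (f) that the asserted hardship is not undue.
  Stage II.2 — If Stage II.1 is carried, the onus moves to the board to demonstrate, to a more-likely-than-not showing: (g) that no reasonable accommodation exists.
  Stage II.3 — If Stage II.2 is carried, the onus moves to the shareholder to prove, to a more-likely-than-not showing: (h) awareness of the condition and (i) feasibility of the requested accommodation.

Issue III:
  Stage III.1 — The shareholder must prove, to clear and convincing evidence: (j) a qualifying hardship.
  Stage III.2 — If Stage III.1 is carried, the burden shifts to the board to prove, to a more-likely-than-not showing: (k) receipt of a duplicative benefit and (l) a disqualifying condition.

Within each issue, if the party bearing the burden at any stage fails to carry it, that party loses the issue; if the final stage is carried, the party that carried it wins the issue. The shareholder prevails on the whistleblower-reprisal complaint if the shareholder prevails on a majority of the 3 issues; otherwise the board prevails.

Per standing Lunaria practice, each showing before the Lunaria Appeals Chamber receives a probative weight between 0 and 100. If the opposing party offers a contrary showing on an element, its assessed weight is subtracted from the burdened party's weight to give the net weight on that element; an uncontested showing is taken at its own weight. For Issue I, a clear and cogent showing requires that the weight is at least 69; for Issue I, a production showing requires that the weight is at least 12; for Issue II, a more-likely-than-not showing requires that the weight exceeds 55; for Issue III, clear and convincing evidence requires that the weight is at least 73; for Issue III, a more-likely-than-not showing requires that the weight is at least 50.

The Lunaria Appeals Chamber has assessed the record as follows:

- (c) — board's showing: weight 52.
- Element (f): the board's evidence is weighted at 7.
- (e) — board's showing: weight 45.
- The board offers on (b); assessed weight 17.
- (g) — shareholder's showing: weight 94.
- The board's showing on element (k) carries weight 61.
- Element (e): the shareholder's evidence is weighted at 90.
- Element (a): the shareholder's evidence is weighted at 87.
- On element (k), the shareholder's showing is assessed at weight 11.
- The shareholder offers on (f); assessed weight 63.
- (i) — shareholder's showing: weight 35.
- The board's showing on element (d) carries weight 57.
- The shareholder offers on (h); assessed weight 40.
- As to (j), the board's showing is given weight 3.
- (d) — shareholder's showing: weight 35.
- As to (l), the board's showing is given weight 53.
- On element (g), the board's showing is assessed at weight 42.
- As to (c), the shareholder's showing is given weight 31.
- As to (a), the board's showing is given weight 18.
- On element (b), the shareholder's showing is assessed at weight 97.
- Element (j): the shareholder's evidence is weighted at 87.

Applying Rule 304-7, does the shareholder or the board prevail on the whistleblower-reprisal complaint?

board

— Issue I —
At Stage I.1 the shareholder must meet a clear and cogent showing (weight is at least 69): on (a) the weight is 87 less the opposing 18 gives net 69, which does reach 69, so (a) meets the standard; on (b) the weight is 97 less the opposing 17 gives net 80, which does reach 69, so (b) meets the standard.
  All elements met. The burden passes to the board.
At Stage I.2 the board must meet a production showing (weight is at least 12): on (c) the weight is 52 less the opposing 31 gives net 21, which does reach 12, so (c) meets the standard; on (d) the weight is 57 less the opposing 35 gives net 22, ≥ 12, so (d) meets the standard.
  All elements met at the final stage.
All stages carried — the board prevails on this issue.
— Issue II —
Stage II.1 — burden on shareholder; standard: a more-likely-than-not showing (weight exceeds 55).
    (e): 90 − 45 = 45 ≤ 55 [not met]
    (f): 63 − 7 = 56 > 55 [met]
  Stage II.1 not carried; the shareholder fails its burden.
The analysis ends at Stage II.1; the board prevails on this issue.
— Issue III —
Stage III.1 — burden on shareholder; standard: clear and convincing evidence (weight is at least 73).
    (j): 87 − 3 = 84 ≥ 73 [met]
  The shareholder carries Stage III.1; the board now bears the burden.
Stage III.2 — burden on board; standard: a more-likely-than-not showing (weight is at least 50).
    (k): 61 − 11 = 50 ≥ 50 [met]
    (l): 53 ≥ 50 [met]
  All elements met at the final stage.
With every stage satisfied, the board prevails on this issue.
Per-issue: Issue I → board; Issue II → board; Issue III → board. The shareholder must prevail on a majority of issues; overall, the board prevails.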